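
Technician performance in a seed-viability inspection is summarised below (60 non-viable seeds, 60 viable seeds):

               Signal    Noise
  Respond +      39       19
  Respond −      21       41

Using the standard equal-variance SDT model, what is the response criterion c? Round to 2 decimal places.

H = 39/60 = 0.6500
FA = 19/60 = 0.3167
z(H) = z(0.6500) = 0.3853
z(FA) = z(0.3167) = -0.4769
c = −½·[z(H) + z(FA)] = −0.5 × (0.3853 + (-0.4769)) = 0.0458

c = 0.05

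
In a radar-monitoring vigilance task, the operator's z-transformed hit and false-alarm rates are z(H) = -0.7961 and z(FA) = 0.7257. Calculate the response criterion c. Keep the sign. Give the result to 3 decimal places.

c = 0.035

c = −½·[z(H) + z(FA)] = −½·(-0.7961 + 0.7257) = 0.0352
c > 0: the operator has a conservative response bias.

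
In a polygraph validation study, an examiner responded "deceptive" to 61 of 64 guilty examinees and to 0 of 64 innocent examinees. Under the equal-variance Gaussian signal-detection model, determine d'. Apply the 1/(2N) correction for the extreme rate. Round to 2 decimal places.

The false-alarm rate is 0/64 = 0, so apply the 1/(2N) correction: FA → 1/(2·64) = 0.00781.
z(H) = z(0.95312) = 1.676
z(FA) = z(0.00781) = -2.418
d' = 1.676 − (-2.418) = 4.094

d' = 4.09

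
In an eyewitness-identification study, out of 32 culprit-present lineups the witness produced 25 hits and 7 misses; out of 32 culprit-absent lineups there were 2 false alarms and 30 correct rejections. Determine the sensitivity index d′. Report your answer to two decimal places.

d′ = 2.31

H = 25/32 = 0.7812
FA = 2/32 = 0.0625
z(H) = z(0.7812) = 0.776
z(FA) = z(0.0625) = -1.534
d' = z(H) − z(FA) = 0.776 − (-1.534) = 2.310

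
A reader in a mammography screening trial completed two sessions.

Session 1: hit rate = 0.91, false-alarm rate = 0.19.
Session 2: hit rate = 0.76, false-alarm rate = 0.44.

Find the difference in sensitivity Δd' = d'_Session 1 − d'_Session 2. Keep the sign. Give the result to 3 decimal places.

Δd' = 1.361

Session 1: z(0.91) = 1.3408, z(0.19) = -0.8779, d' = 2.2187
Session 2: z(0.76) = 0.7063, z(0.44) = -0.1510, d' = 0.8573
Δd' = d'_Session 1 − d'_Session 2 = 2.2187 − 0.8573 = 1.3614
Session 1 has the higher sensitivity.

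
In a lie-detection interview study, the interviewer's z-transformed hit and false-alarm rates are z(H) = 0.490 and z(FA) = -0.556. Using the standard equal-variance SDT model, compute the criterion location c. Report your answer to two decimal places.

c = 0.03

c = −½·[z(H) + z(FA)] = −½·(0.490 + (-0.556)) = 0.033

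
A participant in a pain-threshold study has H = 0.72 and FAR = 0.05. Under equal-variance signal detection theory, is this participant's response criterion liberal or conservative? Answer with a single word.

z(H) = 0.583, z(FA) = -1.645
c = −½·(z(H) + z(FA)) = 0.531
c > 0 → conservative criterion (biased toward responding “no”).

conservative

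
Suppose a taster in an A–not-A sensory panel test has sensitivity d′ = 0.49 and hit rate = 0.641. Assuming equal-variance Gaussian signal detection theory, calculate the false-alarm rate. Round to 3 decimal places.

z(hit rate) = z(0.641) = 0.3611
z(FA) = z(H) − d' = 0.3611 − 0.49 = -0.1289
false-alarm rate = Φ(-0.1289) = 0.4487

false-alarm rate = 0.449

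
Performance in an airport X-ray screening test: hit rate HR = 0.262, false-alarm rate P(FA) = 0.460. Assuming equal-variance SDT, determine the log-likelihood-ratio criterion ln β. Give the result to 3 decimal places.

z(0.262) = -0.6372, z(0.460) = -0.1004
ln β = −½·[z(H)² − z(FA)²] = −0.5 × (0.4060 − 0.0101) = -0.19795

ln β = -0.198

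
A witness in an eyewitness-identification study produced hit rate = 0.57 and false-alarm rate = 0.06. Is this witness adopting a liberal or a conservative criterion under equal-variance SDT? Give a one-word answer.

z(H) = 0.176, z(FA) = -1.555
c = −½·(z(H) + z(FA)) = 0.6895
c > 0 → conservative criterion (biased toward responding “no”).

conservative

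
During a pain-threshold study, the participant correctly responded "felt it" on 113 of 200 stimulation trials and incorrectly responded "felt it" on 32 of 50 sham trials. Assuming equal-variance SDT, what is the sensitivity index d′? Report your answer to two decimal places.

d′ = -0.19

H = 113/200 = 0.5650
FA = 32/50 = 0.6400
Φ⁻¹(H) = Φ⁻¹(0.5650) = 0.1637
Φ⁻¹(FA) = Φ⁻¹(0.6400) = 0.3585
d' = z(H) − z(FA) = 0.1637 − 0.3585 = -0.1948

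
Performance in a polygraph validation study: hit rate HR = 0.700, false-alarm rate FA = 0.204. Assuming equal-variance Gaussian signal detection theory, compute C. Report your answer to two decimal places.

z(H) = z(0.700) = 0.5244
z(FA) = z(0.204) = -0.8274
c = −½·[z(H) + z(FA)] = −0.5 × (0.5244 + (-0.8274)) = 0.1515
c > 0: the examiner has a conservative response bias.

C = 0.15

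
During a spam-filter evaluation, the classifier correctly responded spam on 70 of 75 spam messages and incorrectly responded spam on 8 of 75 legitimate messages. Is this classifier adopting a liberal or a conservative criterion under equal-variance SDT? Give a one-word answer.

liberal

z(H) = 1.501, z(FA) = -1.244
c = −½·(z(H) + z(FA)) = -0.1285
c < 0 → liberal criterion (biased toward responding “yes”).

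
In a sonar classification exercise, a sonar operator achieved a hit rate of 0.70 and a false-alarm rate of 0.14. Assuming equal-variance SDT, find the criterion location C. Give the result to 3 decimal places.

z(0.70) = 0.5244, z(0.14) = -1.0803
c = −½·[z(H) + z(FA)] = −0.5 × (0.5244 + (-1.0803)) = 0.27795

C = 0.278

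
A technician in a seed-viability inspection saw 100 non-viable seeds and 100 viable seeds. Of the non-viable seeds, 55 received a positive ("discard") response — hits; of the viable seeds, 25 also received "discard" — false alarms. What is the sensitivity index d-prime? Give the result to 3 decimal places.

H = 55/100 = 0.5500
FA = 25/100 = 0.2500
Φ⁻¹(H) = 0.1257
Φ⁻¹(FA) = -0.6745
d' = z(H) − z(FA) = 0.1257 − (-0.6745) = 0.8002

d-prime = 0.800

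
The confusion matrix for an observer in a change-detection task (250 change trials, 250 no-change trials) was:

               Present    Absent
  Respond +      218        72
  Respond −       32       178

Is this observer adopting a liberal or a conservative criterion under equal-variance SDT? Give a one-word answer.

z(H) = 1.136, z(FA) = -0.559
c = −½·(z(H) + z(FA)) = -0.2885
c < 0 → liberal criterion (biased toward responding “yes”).

liberal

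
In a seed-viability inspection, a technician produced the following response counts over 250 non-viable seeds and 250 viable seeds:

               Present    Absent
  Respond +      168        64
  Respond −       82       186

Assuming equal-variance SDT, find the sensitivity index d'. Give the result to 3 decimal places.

d' = 1.101

H = 168/250 = 0.6720
FA = 64/250 = 0.2560
z(H) = z(0.6720) = 0.4454
z(FA) = z(0.2560) = -0.6557
d' = z(H) − z(FA) = 0.4454 − (-0.6557) = 1.1011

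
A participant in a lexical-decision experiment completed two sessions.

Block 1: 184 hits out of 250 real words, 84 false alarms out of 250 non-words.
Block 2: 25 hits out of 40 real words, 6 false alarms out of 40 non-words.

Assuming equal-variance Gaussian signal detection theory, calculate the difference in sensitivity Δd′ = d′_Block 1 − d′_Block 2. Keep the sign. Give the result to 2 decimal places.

Block 1: z(0.7360) = 0.631, z(0.3360) = -0.423, d' = 1.054
Block 2: z(0.6250) = 0.319, z(0.1500) = -1.036, d' = 1.355
Δd' = d'_Block 1 − d'_Block 2 = 1.054 − 1.355 = -0.301
Block 2 has the higher sensitivity.

Δd′ = -0.30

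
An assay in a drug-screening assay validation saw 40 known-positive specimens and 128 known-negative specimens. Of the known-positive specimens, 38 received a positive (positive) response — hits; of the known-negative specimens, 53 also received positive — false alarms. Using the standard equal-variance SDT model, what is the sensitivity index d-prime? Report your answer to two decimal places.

d-prime = 1.86

H = 38/40 = 0.9500
FA = 53/128 = 0.4141
z(0.9500) = 1.645, z(0.4141) = -0.217
d' = z(H) − z(FA) = 1.645 − (-0.217) = 1.862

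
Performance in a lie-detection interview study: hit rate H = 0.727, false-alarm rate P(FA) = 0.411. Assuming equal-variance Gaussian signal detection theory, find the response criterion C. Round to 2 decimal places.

z(0.727) = 0.604, z(0.411) = -0.225
c = −½·[z(H) + z(FA)] = −0.5 × (0.604 + (-0.225)) = -0.1895
c < 0: the interviewer has a liberal response bias.

C = -0.19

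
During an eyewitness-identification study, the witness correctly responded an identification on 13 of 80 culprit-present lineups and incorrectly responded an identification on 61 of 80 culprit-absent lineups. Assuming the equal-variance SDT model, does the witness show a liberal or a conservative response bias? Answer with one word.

z(H) = -0.984, z(FA) = 0.714
c = −½·(z(H) + z(FA)) = 0.135
c > 0 → conservative criterion (biased toward responding “no”).

conservative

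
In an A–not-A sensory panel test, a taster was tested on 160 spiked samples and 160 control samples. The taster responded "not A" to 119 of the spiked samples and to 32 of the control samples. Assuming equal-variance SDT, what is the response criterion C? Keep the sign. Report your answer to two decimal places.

C = 0.09

H = 119/160 = 0.7438
FA = 32/160 = 0.2000
Φ⁻¹(H) = Φ⁻¹(0.7438) = 0.6551
Φ⁻¹(FA) = Φ⁻¹(0.2000) = -0.8416
c = −½·[z(H) + z(FA)] = −0.5 × (0.6551 + (-0.8416)) = 0.09325
c > 0: the taster has a conservative response bias.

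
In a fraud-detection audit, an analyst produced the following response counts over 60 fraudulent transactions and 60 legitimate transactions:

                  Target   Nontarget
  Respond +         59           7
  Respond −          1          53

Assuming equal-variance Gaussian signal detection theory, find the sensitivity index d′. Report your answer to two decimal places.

H = 59/60 = 0.9833
FA = 7/60 = 0.1167
z(H) = 2.127
z(FA) = -1.192
d' = z(H) − z(FA) = 2.127 − (-1.192) = 3.319

d′ = 3.32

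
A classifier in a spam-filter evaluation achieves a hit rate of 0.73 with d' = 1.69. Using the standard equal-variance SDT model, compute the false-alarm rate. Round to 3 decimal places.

z(hit rate) = z(0.73) = 0.6128
z(FA) = z(H) − d' = 0.6128 − 1.69 = -1.0772
false-alarm rate = Φ(-1.0772) = 0.1407

false-alarm rate = 0.141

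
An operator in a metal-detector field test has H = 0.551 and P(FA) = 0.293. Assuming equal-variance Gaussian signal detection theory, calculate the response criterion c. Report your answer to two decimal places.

c = 0.21

Φ⁻¹(H) = 0.1282
Φ⁻¹(FA) = -0.5446
c = −½·[z(H) + z(FA)] = −0.5 × (0.1282 + (-0.5446)) = 0.2082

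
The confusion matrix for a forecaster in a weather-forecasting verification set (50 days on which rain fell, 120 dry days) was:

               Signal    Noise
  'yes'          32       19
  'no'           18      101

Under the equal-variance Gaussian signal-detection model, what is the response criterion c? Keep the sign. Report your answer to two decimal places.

H = 32/50 = 0.6400
FA = 19/120 = 0.1583
Φ⁻¹(H) = Φ⁻¹(0.6400) = 0.358
Φ⁻¹(FA) = Φ⁻¹(0.1583) = -1.001
c = −½·[z(H) + z(FA)] = −0.5 × (0.358 + (-1.001)) = 0.3215
c > 0: the forecaster has a conservative response bias.

c = 0.32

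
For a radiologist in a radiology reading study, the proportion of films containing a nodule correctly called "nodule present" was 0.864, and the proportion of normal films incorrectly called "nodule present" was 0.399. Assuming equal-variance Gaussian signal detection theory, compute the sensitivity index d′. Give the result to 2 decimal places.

z(0.864) = 1.0985, z(0.399) = -0.2559
d' = z(H) − z(FA) = 1.0985 − (-0.2559) = 1.3544

d′ = 1.35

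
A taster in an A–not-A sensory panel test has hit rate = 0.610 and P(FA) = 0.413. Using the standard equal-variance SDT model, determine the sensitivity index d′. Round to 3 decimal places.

d′ = 0.499

z(H) = 0.2793
z(FA) = -0.2198
d' = z(H) − z(FA) = 0.2793 − (-0.2198) = 0.4991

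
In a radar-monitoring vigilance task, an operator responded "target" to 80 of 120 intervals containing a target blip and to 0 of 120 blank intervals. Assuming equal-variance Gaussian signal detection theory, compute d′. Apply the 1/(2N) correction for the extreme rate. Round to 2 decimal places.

d′ = 3.07

The false-alarm rate is 0/120 = 0, so apply the 1/(2N) correction: FA → 1/(2·120) = 0.00417.
z(H) = z(0.66667) = 0.431
z(FA) = z(0.00417) = -2.638
d' = 0.431 − (-2.638) = 3.069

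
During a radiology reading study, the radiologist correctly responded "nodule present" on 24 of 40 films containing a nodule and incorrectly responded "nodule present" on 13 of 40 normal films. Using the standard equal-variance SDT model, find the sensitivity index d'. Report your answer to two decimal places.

d' = 0.71

H = 24/40 = 0.6000
FA = 13/40 = 0.3250
z(0.6000) = 0.2533, z(0.3250) = -0.4538
d' = z(H) − z(FA) = 0.2533 − (-0.4538) = 0.7071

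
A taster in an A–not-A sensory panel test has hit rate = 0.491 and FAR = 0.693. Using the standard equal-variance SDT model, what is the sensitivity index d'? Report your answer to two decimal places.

Φ⁻¹(0.491) = -0.0226, Φ⁻¹(0.693) = 0.5044
d' = z(H) − z(FA) = -0.0226 − 0.5044 = -0.5270

d' = -0.53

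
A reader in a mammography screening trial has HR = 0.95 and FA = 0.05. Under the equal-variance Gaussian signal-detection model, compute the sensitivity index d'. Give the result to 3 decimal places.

Φ⁻¹(H) = 1.6449
Φ⁻¹(FA) = -1.6449
d' = z(H) − z(FA) = 1.6449 − (-1.6449) = 3.2898

d' = 3.290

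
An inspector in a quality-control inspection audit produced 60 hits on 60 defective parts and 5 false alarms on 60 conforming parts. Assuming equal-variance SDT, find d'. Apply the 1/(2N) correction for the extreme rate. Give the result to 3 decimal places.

d' = 3.777

The hit rate is 60/60 = 1, so apply the 1/(2N) correction: H → 1 − 1/(2·60) = 0.99167.
z(H) = z(0.99167) = 2.3941
z(FA) = z(0.08333) = -1.3830
d' = 2.3941 − (-1.3830) = 3.7771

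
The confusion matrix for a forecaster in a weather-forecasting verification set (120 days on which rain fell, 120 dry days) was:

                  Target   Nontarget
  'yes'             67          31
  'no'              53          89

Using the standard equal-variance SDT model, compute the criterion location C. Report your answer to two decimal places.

H = 67/120 = 0.5583
FA = 31/120 = 0.2583
Φ⁻¹(0.5583) = 0.147, Φ⁻¹(0.2583) = -0.649
c = −½·[z(H) + z(FA)] = −0.5 × (0.147 + (-0.649)) = 0.251
c > 0: the forecaster has a conservative response bias.

C = 0.25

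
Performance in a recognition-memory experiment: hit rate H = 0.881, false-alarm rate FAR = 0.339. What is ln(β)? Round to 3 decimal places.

ln β = -0.610

z(H) = z(0.881) = 1.1800
z(FA) = z(0.339) = -0.4152
ln β = −½·[z(H)² − z(FA)²] = −0.5 × (1.3924 − 0.1724) = -0.6100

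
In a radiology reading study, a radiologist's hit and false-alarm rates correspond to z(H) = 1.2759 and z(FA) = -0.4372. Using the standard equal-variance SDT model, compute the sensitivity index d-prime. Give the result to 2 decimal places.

d-prime = 1.71

d' = z(H) − z(FA) = 1.2759 − (-0.4372) = 1.7131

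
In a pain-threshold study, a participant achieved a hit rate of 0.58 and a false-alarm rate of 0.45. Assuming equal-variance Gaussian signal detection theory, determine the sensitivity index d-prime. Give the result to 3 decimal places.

z(H) = z(0.58) = 0.2019
z(FA) = z(0.45) = -0.1257
d' = z(H) − z(FA) = 0.2019 − (-0.1257) = 0.3276

d-prime = 0.328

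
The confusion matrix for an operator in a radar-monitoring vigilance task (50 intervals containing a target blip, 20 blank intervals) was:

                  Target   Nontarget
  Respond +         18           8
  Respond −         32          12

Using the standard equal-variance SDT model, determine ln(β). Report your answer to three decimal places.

H = 18/50 = 0.3600
FA = 8/20 = 0.4000
z(H) = -0.3585
z(FA) = -0.2533
ln β = −½·[z(H)² − z(FA)²] = −0.5 × (0.1285 − 0.0642) = -0.03215

ln β = -0.032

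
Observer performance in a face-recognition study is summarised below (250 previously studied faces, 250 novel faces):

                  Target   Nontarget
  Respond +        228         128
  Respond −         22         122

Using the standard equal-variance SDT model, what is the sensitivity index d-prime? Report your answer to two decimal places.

d-prime = 1.32

H = 228/250 = 0.9120
FA = 128/250 = 0.5120
z(0.9120) = 1.353, z(0.5120) = 0.030
d' = z(H) − z(FA) = 1.353 − 0.030 = 1.323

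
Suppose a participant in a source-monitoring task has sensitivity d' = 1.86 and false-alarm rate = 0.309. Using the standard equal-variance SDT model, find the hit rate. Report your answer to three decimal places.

hit rate = 0.913

z(false-alarm rate) = z(0.309) = -0.4987
z(H) = z(FA) + d' = -0.4987 + 1.86 = 1.3613
hit rate = Φ(1.3613) = 0.9133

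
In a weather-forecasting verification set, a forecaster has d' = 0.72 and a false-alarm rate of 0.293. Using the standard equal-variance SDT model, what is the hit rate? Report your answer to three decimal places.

z(false-alarm rate) = z(0.293) = -0.5446
z(H) = z(FA) + d' = -0.5446 + 0.72 = 0.1754
hit rate = Φ(0.1754) = 0.5696

hit rate = 0.570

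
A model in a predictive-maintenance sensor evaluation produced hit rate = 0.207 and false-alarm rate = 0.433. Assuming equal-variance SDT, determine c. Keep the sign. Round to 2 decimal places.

c = 0.49

z(H) = z(0.207) = -0.8169
z(FA) = z(0.433) = -0.1687
c = −½·[z(H) + z(FA)] = −0.5 × (-0.8169 + (-0.1687)) = 0.4928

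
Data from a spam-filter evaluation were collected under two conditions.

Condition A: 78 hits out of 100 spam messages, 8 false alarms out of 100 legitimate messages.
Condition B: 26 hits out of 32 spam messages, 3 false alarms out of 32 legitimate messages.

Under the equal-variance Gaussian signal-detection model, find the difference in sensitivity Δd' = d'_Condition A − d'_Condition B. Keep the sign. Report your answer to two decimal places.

Δd' = -0.03

Condition A: z(0.7800) = 0.772, z(0.0800) = -1.405, d' = 2.177
Condition B: z(0.8125) = 0.887, z(0.0938) = -1.318, d' = 2.205
Δd' = d'_Condition A − d'_Condition B = 2.177 − 2.205 = -0.028
Condition B has the higher sensitivity.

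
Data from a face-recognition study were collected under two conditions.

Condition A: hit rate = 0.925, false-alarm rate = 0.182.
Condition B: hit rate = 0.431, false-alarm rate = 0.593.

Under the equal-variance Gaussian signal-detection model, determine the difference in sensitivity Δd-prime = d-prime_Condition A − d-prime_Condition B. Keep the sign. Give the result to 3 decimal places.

Δd-prime = 2.756

Condition A: z(0.925) = 1.4395, z(0.182) = -0.9078, d' = 2.3473
Condition B: z(0.431) = -0.1738, z(0.593) = 0.2353, d' = -0.4091
Δd' = d'_Condition A − d'_Condition B = 2.3473 − (-0.4091) = 2.7564
Condition A has the higher sensitivity.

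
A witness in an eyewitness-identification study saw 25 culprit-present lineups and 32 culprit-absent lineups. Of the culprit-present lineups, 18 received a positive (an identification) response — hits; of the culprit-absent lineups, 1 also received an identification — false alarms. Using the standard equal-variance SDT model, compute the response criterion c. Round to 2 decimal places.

H = 18/25 = 0.7200
FA = 1/32 = 0.0312
z(0.7200) = 0.583, z(0.0312) = -1.863
c = −½·[z(H) + z(FA)] = −0.5 × (0.583 + (-1.863)) = 0.640
c > 0: the witness has a conservative response bias.

c = 0.64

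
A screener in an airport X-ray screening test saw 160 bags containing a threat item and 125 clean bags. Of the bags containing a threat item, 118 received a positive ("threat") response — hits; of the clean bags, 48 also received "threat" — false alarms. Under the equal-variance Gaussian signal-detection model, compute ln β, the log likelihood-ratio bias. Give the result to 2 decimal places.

ln β = -0.16

H = 118/160 = 0.7375
FA = 48/125 = 0.3840
z(H) = 0.636
z(FA) = -0.295
ln β = −½·[z(H)² − z(FA)²] = −0.5 × (0.404 − 0.087) = -0.1585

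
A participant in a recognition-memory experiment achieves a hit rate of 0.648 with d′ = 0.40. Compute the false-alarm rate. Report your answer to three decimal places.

false-alarm rate = 0.492

z(hit rate) = z(0.648) = 0.3799
z(FA) = z(H) − d' = 0.3799 − 0.40 = -0.0201
false-alarm rate = Φ(-0.0201) = 0.4920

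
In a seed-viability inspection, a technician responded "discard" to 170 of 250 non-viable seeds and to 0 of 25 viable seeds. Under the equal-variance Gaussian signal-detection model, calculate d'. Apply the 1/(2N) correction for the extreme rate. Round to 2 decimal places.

d' = 2.52

The false-alarm rate is 0/25 = 0, so apply the 1/(2N) correction: FA → 1/(2·25) = 0.02000.
z(H) = z(0.68000) = 0.468
z(FA) = z(0.02000) = -2.054
d' = 0.468 − (-2.054) = 2.522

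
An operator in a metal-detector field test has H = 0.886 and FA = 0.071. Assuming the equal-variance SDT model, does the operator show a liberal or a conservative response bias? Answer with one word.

z(H) = 1.206, z(FA) = -1.468
c = −½·(z(H) + z(FA)) = 0.131
c > 0 → conservative criterion (biased toward responding “no”).

conservative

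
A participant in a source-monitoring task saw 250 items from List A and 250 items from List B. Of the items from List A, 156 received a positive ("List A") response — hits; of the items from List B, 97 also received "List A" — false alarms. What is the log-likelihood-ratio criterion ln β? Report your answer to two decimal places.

H = 156/250 = 0.6240
FA = 97/250 = 0.3880
z(0.6240) = 0.316, z(0.3880) = -0.285
ln β = −½·[z(H)² − z(FA)²] = −0.5 × (0.100 − 0.081) = -0.0095

ln β = -0.01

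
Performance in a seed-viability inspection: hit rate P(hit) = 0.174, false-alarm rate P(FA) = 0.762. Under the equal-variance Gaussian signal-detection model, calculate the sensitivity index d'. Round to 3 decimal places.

z(H) = z(0.174) = -0.9385
z(FA) = z(0.762) = 0.7128
d' = z(H) − z(FA) = -0.9385 − 0.7128 = -1.6513

d' = -1.651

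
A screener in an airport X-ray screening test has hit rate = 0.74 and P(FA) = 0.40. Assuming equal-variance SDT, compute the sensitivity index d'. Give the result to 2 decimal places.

d' = 0.90

z(0.74) = 0.6433, z(0.40) = -0.2533
d' = z(H) − z(FA) = 0.6433 − (-0.2533) = 0.8966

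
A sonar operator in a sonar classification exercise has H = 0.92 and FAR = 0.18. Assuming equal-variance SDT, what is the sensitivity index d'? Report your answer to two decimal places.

z(0.92) = 1.405, z(0.18) = -0.915
d' = z(H) − z(FA) = 1.405 − (-0.915) = 2.320

d' = 2.32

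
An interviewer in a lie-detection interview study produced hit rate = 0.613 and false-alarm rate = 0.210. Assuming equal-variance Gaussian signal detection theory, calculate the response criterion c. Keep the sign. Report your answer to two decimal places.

c = 0.26

z(0.613) = 0.2871, z(0.210) = -0.8064
c = −½·[z(H) + z(FA)] = −0.5 × (0.2871 + (-0.8064)) = 0.25965
c > 0: the interviewer has a conservative response bias.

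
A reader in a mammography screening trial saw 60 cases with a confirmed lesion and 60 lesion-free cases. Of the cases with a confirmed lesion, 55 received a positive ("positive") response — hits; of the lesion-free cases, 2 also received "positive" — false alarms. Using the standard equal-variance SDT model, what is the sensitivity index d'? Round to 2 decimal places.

d' = 3.22

H = 55/60 = 0.9167
FA = 2/60 = 0.0333
z(H) = z(0.9167) = 1.383
z(FA) = z(0.0333) = -1.834
d' = z(H) − z(FA) = 1.383 − (-1.834) = 3.217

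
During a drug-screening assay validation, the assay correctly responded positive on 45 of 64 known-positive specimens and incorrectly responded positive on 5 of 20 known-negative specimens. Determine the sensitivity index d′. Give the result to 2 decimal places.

H = 45/64 = 0.7031
FA = 5/20 = 0.2500
Φ⁻¹(0.7031) = 0.533, Φ⁻¹(0.2500) = -0.674
d' = z(H) − z(FA) = 0.533 − (-0.674) = 1.207

d′ = 1.21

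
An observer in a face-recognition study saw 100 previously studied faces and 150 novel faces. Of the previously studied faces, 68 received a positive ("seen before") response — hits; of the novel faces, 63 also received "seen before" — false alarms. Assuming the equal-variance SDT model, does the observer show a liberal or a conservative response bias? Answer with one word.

liberal

z(H) = 0.468, z(FA) = -0.202
c = −½·(z(H) + z(FA)) = -0.133
c < 0 → liberal criterion (biased toward responding “yes”).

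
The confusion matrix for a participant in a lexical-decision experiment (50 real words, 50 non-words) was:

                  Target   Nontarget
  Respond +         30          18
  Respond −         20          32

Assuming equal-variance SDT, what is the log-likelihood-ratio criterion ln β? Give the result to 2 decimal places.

ln β = 0.03

H = 30/50 = 0.6000
FA = 18/50 = 0.3600
z(0.6000) = 0.253, z(0.3600) = -0.358
ln β = −½·[z(H)² − z(FA)²] = −0.5 × (0.064 − 0.128) = 0.032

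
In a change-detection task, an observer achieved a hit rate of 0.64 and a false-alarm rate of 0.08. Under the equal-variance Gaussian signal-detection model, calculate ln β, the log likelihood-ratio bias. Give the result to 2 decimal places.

ln β = 0.92

z(H) = 0.358
z(FA) = -1.405
ln β = −½·[z(H)² − z(FA)²] = −0.5 × (0.128 − 1.974) = 0.923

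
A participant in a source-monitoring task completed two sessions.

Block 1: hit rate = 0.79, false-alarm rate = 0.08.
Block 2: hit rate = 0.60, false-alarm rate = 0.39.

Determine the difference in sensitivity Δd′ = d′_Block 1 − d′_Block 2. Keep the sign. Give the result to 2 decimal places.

Block 1: z(0.79) = 0.806, z(0.08) = -1.405, d' = 2.211
Block 2: z(0.60) = 0.253, z(0.39) = -0.279, d' = 0.532
Δd' = d'_Block 1 − d'_Block 2 = 2.211 − 0.532 = 1.679
Block 1 has the higher sensitivity.

Δd′ = 1.68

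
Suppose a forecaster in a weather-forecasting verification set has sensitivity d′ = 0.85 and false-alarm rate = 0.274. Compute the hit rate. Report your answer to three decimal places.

hit rate = 0.598

z(false-alarm rate) = z(0.274) = -0.6008
z(H) = z(FA) + d' = -0.6008 + 0.85 = 0.2492
hit rate = Φ(0.2492) = 0.5984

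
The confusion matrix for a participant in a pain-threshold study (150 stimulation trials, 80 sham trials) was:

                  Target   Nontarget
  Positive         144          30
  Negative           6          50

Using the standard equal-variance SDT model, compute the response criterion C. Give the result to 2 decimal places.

H = 144/150 = 0.9600
FA = 30/80 = 0.3750
z(H) = 1.751
z(FA) = -0.319
c = −½·[z(H) + z(FA)] = −0.5 × (1.751 + (-0.319)) = -0.716

C = -0.72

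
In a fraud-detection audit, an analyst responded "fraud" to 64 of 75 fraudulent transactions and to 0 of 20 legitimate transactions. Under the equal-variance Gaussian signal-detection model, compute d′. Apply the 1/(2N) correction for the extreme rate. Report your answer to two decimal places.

d′ = 3.01

The false-alarm rate is 0/20 = 0, so apply the 1/(2N) correction: FA → 1/(2·20) = 0.02500.
z(H) = z(0.85333) = 1.051
z(FA) = z(0.02500) = -1.960
d' = 1.051 − (-1.960) = 3.011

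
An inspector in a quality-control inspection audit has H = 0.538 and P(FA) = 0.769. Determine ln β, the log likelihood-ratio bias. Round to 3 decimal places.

ln β = 0.266

Φ⁻¹(H) = Φ⁻¹(0.538) = 0.0954
Φ⁻¹(FA) = Φ⁻¹(0.769) = 0.7356
ln β = −½·[z(H)² − z(FA)²] = −0.5 × (0.0091 − 0.5411) = 0.2660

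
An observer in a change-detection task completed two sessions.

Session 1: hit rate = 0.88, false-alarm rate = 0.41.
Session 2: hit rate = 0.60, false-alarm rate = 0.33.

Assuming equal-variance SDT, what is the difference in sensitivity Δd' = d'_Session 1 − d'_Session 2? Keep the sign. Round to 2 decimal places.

Δd' = 0.71

Session 1: z(0.88) = 1.175, z(0.41) = -0.228, d' = 1.403
Session 2: z(0.60) = 0.253, z(0.33) = -0.440, d' = 0.693
Δd' = d'_Session 1 − d'_Session 2 = 1.403 − 0.693 = 0.710
Session 1 has the higher sensitivity.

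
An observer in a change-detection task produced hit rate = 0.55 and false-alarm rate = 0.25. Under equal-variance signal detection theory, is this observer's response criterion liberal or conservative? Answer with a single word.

conservative

z(H) = 0.126, z(FA) = -0.674
c = −½·(z(H) + z(FA)) = 0.274
c > 0 → conservative criterion (biased toward responding “no”).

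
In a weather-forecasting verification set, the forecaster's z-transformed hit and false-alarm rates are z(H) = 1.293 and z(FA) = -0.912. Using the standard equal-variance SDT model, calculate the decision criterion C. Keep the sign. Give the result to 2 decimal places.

C = -0.19

c = −½·[z(H) + z(FA)] = −½·(1.293 + (-0.912)) = -0.1905
c < 0: the forecaster has a liberal response bias.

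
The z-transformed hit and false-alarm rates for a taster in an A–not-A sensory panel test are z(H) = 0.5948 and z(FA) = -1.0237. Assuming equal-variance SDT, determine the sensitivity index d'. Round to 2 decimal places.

d' = 1.62

d' = z(H) − z(FA) = 0.5948 − (-1.0237) = 1.6185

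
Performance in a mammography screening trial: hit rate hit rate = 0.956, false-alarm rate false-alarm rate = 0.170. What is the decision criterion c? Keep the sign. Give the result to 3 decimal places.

c = -0.376

z(H) = 1.7060
z(FA) = -0.9542
c = −½·[z(H) + z(FA)] = −0.5 × (1.7060 + (-0.9542)) = -0.3759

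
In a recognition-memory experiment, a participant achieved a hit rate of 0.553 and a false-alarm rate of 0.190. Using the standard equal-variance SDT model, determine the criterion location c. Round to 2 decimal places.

z(0.553) = 0.133, z(0.190) = -0.878
c = −½·[z(H) + z(FA)] = −0.5 × (0.133 + (-0.878)) = 0.3725

c = 0.37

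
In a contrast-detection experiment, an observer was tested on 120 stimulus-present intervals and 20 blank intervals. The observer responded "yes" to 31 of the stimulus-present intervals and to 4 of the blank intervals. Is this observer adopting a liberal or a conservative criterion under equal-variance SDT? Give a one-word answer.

z(H) = -0.648, z(FA) = -0.842
c = −½·(z(H) + z(FA)) = 0.745
c > 0 → conservative criterion (biased toward responding “no”).

conservative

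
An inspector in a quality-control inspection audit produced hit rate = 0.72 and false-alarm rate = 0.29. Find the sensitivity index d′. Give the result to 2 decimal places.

d′ = 1.14

z(H) = z(0.72) = 0.5828
z(FA) = z(0.29) = -0.5534
d' = z(H) − z(FA) = 0.5828 − (-0.5534) = 1.1362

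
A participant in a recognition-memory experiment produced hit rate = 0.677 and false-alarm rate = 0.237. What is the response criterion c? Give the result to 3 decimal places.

z(H) = z(0.677) = 0.4593
z(FA) = z(0.237) = -0.7160
c = −½·[z(H) + z(FA)] = −0.5 × (0.4593 + (-0.7160)) = 0.12835
c > 0: the participant has a conservative response bias.

c = 0.128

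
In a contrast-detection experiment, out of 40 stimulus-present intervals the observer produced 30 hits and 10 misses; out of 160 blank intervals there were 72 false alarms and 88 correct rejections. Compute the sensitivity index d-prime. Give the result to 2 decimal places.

H = 30/40 = 0.7500
FA = 72/160 = 0.4500
z(H) = 0.6745
z(FA) = -0.1257
d' = z(H) − z(FA) = 0.6745 − (-0.1257) = 0.8002

d-prime = 0.80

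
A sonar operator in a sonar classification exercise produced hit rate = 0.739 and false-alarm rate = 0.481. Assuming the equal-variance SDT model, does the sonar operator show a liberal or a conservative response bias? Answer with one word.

liberal

z(H) = 0.640, z(FA) = -0.048
c = −½·(z(H) + z(FA)) = -0.296
c < 0 → liberal criterion (biased toward responding “yes”).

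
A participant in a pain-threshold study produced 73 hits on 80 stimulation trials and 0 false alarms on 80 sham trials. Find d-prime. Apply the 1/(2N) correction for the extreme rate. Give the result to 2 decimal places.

The false-alarm rate is 0/80 = 0, so apply the 1/(2N) correction: FA → 1/(2·80) = 0.00625.
z(H) = z(0.91250) = 1.356
z(FA) = z(0.00625) = -2.498
d' = 1.356 − (-2.498) = 3.854

d-prime = 3.85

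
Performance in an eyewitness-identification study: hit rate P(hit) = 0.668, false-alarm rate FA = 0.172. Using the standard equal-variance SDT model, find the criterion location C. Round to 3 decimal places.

C = 0.256

z(H) = 0.4344
z(FA) = -0.9463
c = −½·[z(H) + z(FA)] = −0.5 × (0.4344 + (-0.9463)) = 0.25595
c > 0: the witness has a conservative response bias.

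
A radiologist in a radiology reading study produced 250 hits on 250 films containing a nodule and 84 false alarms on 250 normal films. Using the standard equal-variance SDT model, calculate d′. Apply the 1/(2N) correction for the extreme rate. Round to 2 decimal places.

d′ = 3.30

The hit rate is 250/250 = 1, so apply the 1/(2N) correction: H → 1 − 1/(2·250) = 0.99800.
z(H) = z(0.99800) = 2.878
z(FA) = z(0.33600) = -0.423
d' = 2.878 − (-0.423) = 3.301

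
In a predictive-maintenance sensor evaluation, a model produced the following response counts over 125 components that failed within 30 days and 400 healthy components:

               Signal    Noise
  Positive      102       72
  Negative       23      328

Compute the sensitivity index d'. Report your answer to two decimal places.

d' = 1.82

H = 102/125 = 0.8160
FA = 72/400 = 0.1800
Φ⁻¹(0.8160) = 0.900, Φ⁻¹(0.1800) = -0.915
d' = z(H) − z(FA) = 0.900 − (-0.915) = 1.815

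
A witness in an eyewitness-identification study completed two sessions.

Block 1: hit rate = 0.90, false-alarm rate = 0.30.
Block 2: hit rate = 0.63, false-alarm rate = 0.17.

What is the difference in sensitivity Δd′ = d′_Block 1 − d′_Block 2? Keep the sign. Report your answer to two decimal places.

Δd′ = 0.52

Block 1: z(0.90) = 1.282, z(0.30) = -0.524, d' = 1.806
Block 2: z(0.63) = 0.332, z(0.17) = -0.954, d' = 1.286
Δd' = d'_Block 1 − d'_Block 2 = 1.806 − 1.286 = 0.520
Block 1 has the higher sensitivity.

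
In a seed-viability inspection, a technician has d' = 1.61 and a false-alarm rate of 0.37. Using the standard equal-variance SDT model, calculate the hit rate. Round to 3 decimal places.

z(false-alarm rate) = z(0.37) = -0.3319
z(H) = z(FA) + d' = -0.3319 + 1.61 = 1.2781
hit rate = Φ(1.2781) = 0.8994

hit rate = 0.899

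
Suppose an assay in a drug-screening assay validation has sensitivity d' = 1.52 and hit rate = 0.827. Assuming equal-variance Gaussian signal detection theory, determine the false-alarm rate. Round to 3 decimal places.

false-alarm rate = 0.282

z(hit rate) = z(0.827) = 0.9424
z(FA) = z(H) − d' = 0.9424 − 1.52 = -0.5776
false-alarm rate = Φ(-0.5776) = 0.2818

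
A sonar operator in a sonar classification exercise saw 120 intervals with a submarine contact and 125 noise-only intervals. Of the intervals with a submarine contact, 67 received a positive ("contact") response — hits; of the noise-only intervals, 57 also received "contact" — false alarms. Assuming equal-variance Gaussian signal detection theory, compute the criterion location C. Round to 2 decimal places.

H = 67/120 = 0.5583
FA = 57/125 = 0.4560
z(0.5583) = 0.1467, z(0.4560) = -0.1105
c = −½·[z(H) + z(FA)] = −0.5 × (0.1467 + (-0.1105)) = -0.0181
c < 0: the sonar operator has a liberal response bias.

C = -0.02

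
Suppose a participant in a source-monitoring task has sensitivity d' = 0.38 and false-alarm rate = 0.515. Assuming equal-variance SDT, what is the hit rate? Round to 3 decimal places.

hit rate = 0.662

z(false-alarm rate) = z(0.515) = 0.0376
z(H) = z(FA) + d' = 0.0376 + 0.38 = 0.4176
hit rate = Φ(0.4176) = 0.6619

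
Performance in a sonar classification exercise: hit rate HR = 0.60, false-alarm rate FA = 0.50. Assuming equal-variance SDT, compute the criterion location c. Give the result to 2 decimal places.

c = -0.13

Φ⁻¹(H) = Φ⁻¹(0.60) = 0.2533
Φ⁻¹(FA) = Φ⁻¹(0.50) = 0.0000
c = −½·[z(H) + z(FA)] = −0.5 × (0.2533 + 0.0000) = -0.12665
c < 0: the sonar operator has a liberal response bias.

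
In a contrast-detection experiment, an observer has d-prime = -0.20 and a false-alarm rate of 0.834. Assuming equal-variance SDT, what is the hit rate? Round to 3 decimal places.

hit rate = 0.779

z(false-alarm rate) = z(0.834) = 0.9701
z(H) = z(FA) + d' = 0.9701 + (-0.20) = 0.7701
hit rate = Φ(0.7701) = 0.7794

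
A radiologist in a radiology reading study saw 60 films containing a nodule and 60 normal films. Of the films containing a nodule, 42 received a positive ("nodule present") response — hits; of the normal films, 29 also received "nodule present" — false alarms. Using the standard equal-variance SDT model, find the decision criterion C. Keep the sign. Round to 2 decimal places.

C = -0.24

H = 42/60 = 0.7000
FA = 29/60 = 0.4833
z(H) = 0.524
z(FA) = -0.042
c = −½·[z(H) + z(FA)] = −0.5 × (0.524 + (-0.042)) = -0.241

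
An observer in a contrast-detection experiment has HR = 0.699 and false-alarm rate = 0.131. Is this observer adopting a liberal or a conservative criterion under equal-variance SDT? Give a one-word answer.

z(H) = 0.522, z(FA) = -1.122
c = −½·(z(H) + z(FA)) = 0.300
c > 0 → conservative criterion (biased toward responding “no”).

conservative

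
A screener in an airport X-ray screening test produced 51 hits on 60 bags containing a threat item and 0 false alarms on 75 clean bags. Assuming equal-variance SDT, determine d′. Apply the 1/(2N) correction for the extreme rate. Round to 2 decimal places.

d′ = 3.51

The false-alarm rate is 0/75 = 0, so apply the 1/(2N) correction: FA → 1/(2·75) = 0.00667.
z(H) = z(0.85000) = 1.036
z(FA) = z(0.00667) = -2.475
d' = 1.036 − (-2.475) = 3.511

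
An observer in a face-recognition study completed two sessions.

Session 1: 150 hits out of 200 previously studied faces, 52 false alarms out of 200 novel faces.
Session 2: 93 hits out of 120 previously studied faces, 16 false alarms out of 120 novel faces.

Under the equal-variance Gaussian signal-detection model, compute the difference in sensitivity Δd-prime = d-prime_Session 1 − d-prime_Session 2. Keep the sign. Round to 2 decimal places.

Δd-prime = -0.55

Session 1: z(0.7500) = 0.674, z(0.2600) = -0.643, d' = 1.317
Session 2: z(0.7750) = 0.755, z(0.1333) = -1.111, d' = 1.866
Δd' = d'_Session 1 − d'_Session 2 = 1.317 − 1.866 = -0.549
Session 2 has the higher sensitivity.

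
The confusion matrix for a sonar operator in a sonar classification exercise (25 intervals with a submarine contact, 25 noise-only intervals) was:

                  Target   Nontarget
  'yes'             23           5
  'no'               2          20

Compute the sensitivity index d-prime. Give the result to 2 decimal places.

H = 23/25 = 0.9200
FA = 5/25 = 0.2000
z(0.9200) = 1.405, z(0.2000) = -0.842
d' = z(H) − z(FA) = 1.405 − (-0.842) = 2.247

d-prime = 2.25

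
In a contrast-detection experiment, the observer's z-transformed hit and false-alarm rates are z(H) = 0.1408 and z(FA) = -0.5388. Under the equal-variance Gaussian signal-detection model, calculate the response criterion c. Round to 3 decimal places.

c = 0.199

c = −½·[z(H) + z(FA)] = −½·(0.1408 + (-0.5388)) = 0.1990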